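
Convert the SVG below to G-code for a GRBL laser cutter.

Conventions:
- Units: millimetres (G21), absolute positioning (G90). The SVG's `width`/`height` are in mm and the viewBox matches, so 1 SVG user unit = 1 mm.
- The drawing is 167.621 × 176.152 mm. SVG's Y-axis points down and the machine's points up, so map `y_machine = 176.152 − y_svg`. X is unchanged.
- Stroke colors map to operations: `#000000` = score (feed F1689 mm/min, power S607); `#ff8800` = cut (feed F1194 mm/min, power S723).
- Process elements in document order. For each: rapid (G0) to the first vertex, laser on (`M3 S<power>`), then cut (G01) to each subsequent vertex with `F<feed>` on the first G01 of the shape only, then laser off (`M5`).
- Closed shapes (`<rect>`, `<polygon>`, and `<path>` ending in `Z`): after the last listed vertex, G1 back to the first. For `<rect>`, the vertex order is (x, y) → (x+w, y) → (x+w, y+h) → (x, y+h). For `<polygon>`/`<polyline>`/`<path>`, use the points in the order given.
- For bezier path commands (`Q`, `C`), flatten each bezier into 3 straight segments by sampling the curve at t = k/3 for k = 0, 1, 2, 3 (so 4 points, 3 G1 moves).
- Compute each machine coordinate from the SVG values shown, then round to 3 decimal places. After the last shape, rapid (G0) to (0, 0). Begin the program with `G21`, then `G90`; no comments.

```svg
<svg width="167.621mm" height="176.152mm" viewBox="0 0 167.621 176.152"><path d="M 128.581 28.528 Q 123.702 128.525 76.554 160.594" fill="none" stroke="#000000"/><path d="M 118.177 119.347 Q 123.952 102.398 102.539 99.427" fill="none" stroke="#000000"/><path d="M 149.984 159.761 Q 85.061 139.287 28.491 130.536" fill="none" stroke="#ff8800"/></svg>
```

viewBox `0 0 167.621 176.152` with mm width/height → 1 unit = 1 mm. Flip: y_m = 176.152 − y_svg.

**Shape 1** — `<path>` quadratic bezier, stroke `#000000` → score (S607, F1689). Control points (SVG): P0=(128.581,28.528), P1=(123.702,128.525), P2=(76.554,160.594); sampled at t=k/3. Machine vertices: (128.581,147.624) → (120.632,88.507) → (103.289,44.485) → (76.554,15.558). Open path.

**Shape 2** — `<path>` quadratic bezier, stroke `#000000` → score (S607, F1689). Control points (SVG): P0=(118.177,119.347), P1=(123.952,102.398), P2=(102.539,99.427); sampled at t=k/3. Machine vertices: (118.177,56.805) → (119.006,66.551) → (113.793,73.191) → (102.539,76.725). Open path.

**Shape 3** — `<path>` quadratic bezier, stroke `#ff8800` → cut (S723, F1194). Control points (SVG): P0=(149.984,159.761), P1=(85.061,139.287), P2=(28.491,130.536); sampled at t=k/3. Machine vertices: (149.984,16.391) → (107.630,28.738) → (67.132,38.479) → (28.491,45.616). Open path.

G21
G90
G0 X128.581 Y147.624
M3 S607
G01 X120.632 Y88.507 F1689
G01 X103.289 Y44.485
G01 X76.554 Y15.558
M5
G0 X118.177 Y56.805
M3 S607
G01 X119.006 Y66.551 F1689
G01 X113.793 Y73.191
G01 X102.539 Y76.725
M5
G0 X149.984 Y16.391
M3 S723
G01 X107.630 Y28.738 F1194
G01 X67.132 Y38.479
G01 X28.491 Y45.616
M5
G0 X0.000 Y0.000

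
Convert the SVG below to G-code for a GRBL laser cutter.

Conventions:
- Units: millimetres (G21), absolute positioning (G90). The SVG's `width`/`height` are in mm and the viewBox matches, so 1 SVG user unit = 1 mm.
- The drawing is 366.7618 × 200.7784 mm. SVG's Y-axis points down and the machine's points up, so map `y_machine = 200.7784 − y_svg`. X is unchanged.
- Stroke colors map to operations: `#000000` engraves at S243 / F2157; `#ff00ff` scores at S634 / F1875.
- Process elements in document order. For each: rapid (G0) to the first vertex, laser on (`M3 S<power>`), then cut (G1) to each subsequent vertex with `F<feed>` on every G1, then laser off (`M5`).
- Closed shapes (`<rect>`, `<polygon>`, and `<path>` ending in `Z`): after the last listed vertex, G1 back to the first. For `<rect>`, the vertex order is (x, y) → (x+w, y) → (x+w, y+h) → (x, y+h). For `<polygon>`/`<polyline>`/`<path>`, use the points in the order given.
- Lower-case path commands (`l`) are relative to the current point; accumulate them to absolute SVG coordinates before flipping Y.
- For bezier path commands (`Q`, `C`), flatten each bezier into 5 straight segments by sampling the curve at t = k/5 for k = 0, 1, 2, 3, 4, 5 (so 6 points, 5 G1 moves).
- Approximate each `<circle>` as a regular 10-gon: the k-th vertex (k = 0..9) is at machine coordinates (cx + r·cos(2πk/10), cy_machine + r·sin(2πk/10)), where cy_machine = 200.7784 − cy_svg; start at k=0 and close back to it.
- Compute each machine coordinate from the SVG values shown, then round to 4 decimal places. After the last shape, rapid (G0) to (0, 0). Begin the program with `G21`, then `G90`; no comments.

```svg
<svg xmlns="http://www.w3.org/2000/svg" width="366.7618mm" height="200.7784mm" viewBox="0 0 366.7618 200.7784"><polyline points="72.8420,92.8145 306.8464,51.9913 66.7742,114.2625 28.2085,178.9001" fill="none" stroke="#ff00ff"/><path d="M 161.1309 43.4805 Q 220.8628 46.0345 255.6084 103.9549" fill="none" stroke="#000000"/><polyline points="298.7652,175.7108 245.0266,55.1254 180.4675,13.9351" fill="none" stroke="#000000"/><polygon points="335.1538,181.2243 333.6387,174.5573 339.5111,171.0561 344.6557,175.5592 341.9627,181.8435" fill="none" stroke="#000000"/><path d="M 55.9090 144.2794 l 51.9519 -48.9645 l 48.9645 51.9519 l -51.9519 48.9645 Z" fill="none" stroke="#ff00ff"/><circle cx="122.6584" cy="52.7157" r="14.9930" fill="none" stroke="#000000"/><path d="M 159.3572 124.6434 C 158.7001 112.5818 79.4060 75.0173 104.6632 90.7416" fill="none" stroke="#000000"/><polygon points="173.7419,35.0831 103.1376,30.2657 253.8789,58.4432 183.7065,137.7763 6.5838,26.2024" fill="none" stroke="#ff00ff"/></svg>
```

G21
G90
G0 X72.8420 Y107.9639
M3 S634
G1 X306.8464 Y148.7871 F1875
G1 X66.7742 Y86.5159 F1875
G1 X28.2085 Y21.8783 F1875
M5
G0 X161.1309 Y157.2979
M3 S243
G1 X184.0242 Y154.0616 F2157
G1 X204.9186 Y146.3961 F2157
G1 X223.8141 Y134.3012 F2157
G1 X240.7107 Y117.7770 F2157
G1 X255.6084 Y96.8235 F2157
M5
G0 X298.7652 Y25.0676
M3 S243
G1 X245.0266 Y145.6530 F2157
G1 X180.4675 Y186.8433 F2157
M5
G0 X335.1538 Y19.5541
M3 S243
G1 X333.6387 Y26.2211 F2157
G1 X339.5111 Y29.7223 F2157
G1 X344.6557 Y25.2192 F2157
G1 X341.9627 Y18.9349 F2157
G1 X335.1538 Y19.5541 F2157
M5
G0 X55.9090 Y56.4990
M3 S634
G1 X107.8609 Y105.4635 F1875
G1 X156.8254 Y53.5116 F1875
G1 X104.8735 Y4.5471 F1875
G1 X55.9090 Y56.4990 F1875
M5
G0 X137.6514 Y148.0627
M3 S243
G1 X134.7880 Y156.8754 F2157
G1 X127.2915 Y162.3219 F2157
G1 X118.0253 Y162.3219 F2157
G1 X110.5288 Y156.8754 F2157
G1 X107.6654 Y148.0627 F2157
G1 X110.5288 Y139.2500 F2157
G1 X118.0253 Y133.8035 F2157
G1 X127.2915 Y133.8035 F2157
G1 X134.7880 Y139.2500 F2157
G1 X137.6514 Y148.0627 F2157
M5
G0 X159.3572 Y76.1350
M3 S243
G1 X150.9920 Y85.8020 F2157
G1 X132.5470 Y97.8076 F2157
G1 X112.8151 Y108.3700 F2157
G1 X100.5895 Y113.7071 F2157
G1 X104.6632 Y110.0368 F2157
M5
G0 X173.7419 Y165.6953
M3 S634
G1 X103.1376 Y170.5127 F1875
G1 X253.8789 Y142.3352 F1875
G1 X183.7065 Y63.0021 F1875
G1 X6.5838 Y174.5760 F1875
G1 X173.7419 Y165.6953 F1875
M5
G0 X0.0000 Y0.0000

1 u = 1 mm; y_m = 200.7784 − y.

[1] `<polyline>` open polyline, #ff00ff→score S634 F1875: (72.8420,107.9639) → (306.8464,148.7871) → (66.7742,86.5159) → (28.2085,21.8783)

[2] `<path>` quadratic bezier, #000000→engrave S243 F2157: (161.1309,157.2979) → (184.0242,154.0616) → (204.9186,146.3961) → (223.8141,134.3012) → (240.7107,117.7770) → (255.6084,96.8235)

[3] `<polyline>` open polyline, #000000→engrave S243 F2157: (298.7652,25.0676) → (245.0266,145.6530) → (180.4675,186.8433)

[4] `<polygon>` regular polygon, #000000→engrave S243 F2157: (335.1538,19.5541) → (333.6387,26.2211) → (339.5111,29.7223) → (344.6557,25.2192) → (341.9627,18.9349) → (335.1538,19.5541) (closed)

[5] `<path>` regular polygon, #ff00ff→score S634 F1875: (55.9090,56.4990) → (107.8609,105.4635) → (156.8254,53.5116) → (104.8735,4.5471) → (55.9090,56.4990) (closed)

[6] `<circle>` circle, #000000→engrave S243 F2157: (137.6514,148.0627) → (134.7880,156.8754) → (127.2915,162.3219) → (118.0253,162.3219) → (110.5288,156.8754) → (107.6654,148.0627) → (110.5288,139.2500) → (118.0253,133.8035) → (127.2915,133.8035) → (134.7880,139.2500) → (137.6514,148.0627) (closed)

[7] `<path>` cubic bezier, #000000→engrave S243 F2157: (159.3572,76.1350) → (150.9920,85.8020) → (132.5470,97.8076) → (112.8151,108.3700) → (100.5895,113.7071) → (104.6632,110.0368)

[8] `<polygon>` closed polygon, #ff00ff→score S634 F1875: (173.7419,165.6953) → (103.1376,170.5127) → (253.8789,142.3352) → (183.7065,63.0021) → (6.5838,174.5760) → (173.7419,165.6953) (closed)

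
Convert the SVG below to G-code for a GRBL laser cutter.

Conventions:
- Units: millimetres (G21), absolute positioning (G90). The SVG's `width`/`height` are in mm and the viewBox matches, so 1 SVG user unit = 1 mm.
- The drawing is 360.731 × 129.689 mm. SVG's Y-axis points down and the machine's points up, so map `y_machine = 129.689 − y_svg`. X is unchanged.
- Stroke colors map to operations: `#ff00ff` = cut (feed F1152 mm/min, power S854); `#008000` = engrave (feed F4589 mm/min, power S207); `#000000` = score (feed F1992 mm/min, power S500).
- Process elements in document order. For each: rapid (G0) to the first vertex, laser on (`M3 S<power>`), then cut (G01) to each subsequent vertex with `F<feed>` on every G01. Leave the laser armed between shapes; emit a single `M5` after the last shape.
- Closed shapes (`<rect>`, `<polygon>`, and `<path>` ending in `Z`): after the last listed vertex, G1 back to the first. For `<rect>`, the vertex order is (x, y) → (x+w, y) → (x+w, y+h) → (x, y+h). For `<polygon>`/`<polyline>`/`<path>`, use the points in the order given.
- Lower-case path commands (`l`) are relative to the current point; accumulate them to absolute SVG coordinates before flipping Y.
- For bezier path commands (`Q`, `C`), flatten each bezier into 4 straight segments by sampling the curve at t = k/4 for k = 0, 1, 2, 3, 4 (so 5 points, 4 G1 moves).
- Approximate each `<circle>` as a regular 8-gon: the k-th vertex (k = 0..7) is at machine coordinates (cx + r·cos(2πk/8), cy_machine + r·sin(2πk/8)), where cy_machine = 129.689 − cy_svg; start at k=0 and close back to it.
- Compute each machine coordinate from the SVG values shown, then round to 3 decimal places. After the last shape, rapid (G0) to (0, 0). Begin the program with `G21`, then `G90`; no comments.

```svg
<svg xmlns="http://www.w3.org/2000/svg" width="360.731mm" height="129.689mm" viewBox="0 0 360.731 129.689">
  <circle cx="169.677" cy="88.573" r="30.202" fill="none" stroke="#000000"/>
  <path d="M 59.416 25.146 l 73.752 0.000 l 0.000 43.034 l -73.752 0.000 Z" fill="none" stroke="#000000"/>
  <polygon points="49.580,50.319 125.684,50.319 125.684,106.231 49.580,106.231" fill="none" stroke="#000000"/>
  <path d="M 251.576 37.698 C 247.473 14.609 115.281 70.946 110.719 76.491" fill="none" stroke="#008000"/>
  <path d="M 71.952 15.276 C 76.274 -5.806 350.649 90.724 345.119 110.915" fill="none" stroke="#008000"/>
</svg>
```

G21
G90
G0 X199.879 Y41.116
M3 S500
G01 X191.033 Y62.472 F1992
G01 X169.677 Y71.318 F1992
G01 X148.321 Y62.472 F1992
G01 X139.475 Y41.116 F1992
G01 X148.321 Y19.760 F1992
G01 X169.677 Y10.914 F1992
G01 X191.033 Y19.760 F1992
G01 X199.879 Y41.116 F1992
G0 X59.416 Y104.543
M3 S500
G01 X133.168 Y104.543 F1992
G01 X133.168 Y61.509 F1992
G01 X59.416 Y61.509 F1992
G01 X59.416 Y104.543 F1992
G0 X49.580 Y79.370
M3 S500
G01 X125.684 Y79.370 F1992
G01 X125.684 Y23.458 F1992
G01 X49.580 Y23.458 F1992
G01 X49.580 Y79.370 F1992
G0 X251.576 Y91.991
M3 S207
G01 X228.478 Y96.450 F4589
G01 X181.320 Y83.332 F4589
G01 X134.076 Y64.846 F4589
G01 X110.719 Y53.198 F4589
G0 X71.952 Y114.413
M3 S207
G01 X117.235 Y111.203 F4589
G01 X212.230 Y82.071 F4589
G01 X305.377 Y45.200 F4589
G01 X345.119 Y18.774 F4589
M5
G0 X0.000 Y0.000

viewBox `0 0 360.731 129.689` with mm width/height → 1 unit = 1 mm. Flip: y_m = 129.689 − y_svg.

**Shape 1** — `<circle>` circle, stroke `#000000` → score (S500, F1992). Machine vertices: (199.879,41.116) → (191.033,62.472) → (169.677,71.318) → (148.321,62.472) → (139.475,41.116) → (148.321,19.760) → (169.677,10.914) → (191.033,19.760) → (199.879,41.116). Closed: final G1 returns to the first vertex.

**Shape 2** — `<path>` rectangle, stroke `#000000` → score (S500, F1992). Machine vertices: (59.416,104.543) → (133.168,104.543) → (133.168,61.509) → (59.416,61.509) → (59.416,104.543). Closed: final G1 returns to the first vertex.

**Shape 3** — `<polygon>` rectangle, stroke `#000000` → score (S500, F1992). Machine vertices: (49.580,79.370) → (125.684,79.370) → (125.684,23.458) → (49.580,23.458) → (49.580,79.370). Closed: final G1 returns to the first vertex.

**Shape 4** — `<path>` cubic bezier, stroke `#008000` → engrave (S207, F4589). Control points (SVG): P0=(251.576,37.698), P1=(247.473,14.609), P2=(115.281,70.946), P3=(110.719,76.491); sampled at t=k/4. Machine vertices: (251.576,91.991) → (228.478,96.450) → (181.320,83.332) → (134.076,64.846) → (110.719,53.198). Open path.

**Shape 5** — `<path>` cubic bezier, stroke `#008000` → engrave (S207, F4589). Control points (SVG): P0=(71.952,15.276), P1=(76.274,-5.806), P2=(350.649,90.724), P3=(345.119,110.915); sampled at t=k/4. Machine vertices: (71.952,114.413) → (117.235,111.203) → (212.230,82.071) → (305.377,45.200) → (345.119,18.774). Open path.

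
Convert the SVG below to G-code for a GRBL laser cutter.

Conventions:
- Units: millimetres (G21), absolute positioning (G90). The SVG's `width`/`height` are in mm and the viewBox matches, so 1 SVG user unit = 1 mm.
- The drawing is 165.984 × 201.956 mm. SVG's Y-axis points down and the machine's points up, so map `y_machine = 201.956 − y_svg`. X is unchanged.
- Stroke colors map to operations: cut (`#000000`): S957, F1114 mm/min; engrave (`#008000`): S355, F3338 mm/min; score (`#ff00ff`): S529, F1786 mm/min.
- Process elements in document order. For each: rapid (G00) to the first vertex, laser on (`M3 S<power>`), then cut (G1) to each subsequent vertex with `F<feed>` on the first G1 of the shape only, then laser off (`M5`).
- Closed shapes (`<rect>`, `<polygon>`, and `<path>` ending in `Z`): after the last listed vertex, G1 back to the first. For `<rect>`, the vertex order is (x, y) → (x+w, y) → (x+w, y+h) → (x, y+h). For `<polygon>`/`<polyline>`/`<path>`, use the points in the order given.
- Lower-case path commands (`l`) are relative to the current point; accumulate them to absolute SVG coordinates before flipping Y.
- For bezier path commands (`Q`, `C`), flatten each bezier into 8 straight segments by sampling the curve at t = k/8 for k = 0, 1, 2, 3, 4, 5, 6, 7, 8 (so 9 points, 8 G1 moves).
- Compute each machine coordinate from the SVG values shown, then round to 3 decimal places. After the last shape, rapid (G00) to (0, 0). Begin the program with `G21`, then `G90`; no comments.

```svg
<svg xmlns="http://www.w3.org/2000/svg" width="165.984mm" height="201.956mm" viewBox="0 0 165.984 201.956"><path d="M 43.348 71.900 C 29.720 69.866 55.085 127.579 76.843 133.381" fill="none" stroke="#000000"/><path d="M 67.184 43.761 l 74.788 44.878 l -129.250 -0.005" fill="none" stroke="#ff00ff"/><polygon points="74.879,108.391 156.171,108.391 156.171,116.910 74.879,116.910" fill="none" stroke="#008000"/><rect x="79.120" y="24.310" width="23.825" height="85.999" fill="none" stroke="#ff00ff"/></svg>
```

Since the viewBox matches the mm dimensions, user units are millimetres directly. The only transform is the Y-flip y_m = 201.956 − y_svg.

Shape 1 is a cubic bezier drawn with `<path>`. Its stroke #000000 means cut at S957, F1114. After flipping Y the toolpath is (43.348,130.056) → (39.982,128.236) → (39.773,122.124) → (42.220,113.027) → (46.826,102.254) → (53.090,91.114) → (60.514,80.915) → (68.598,72.966) → (76.843,68.575).

Shape 2 is a open polyline drawn with `<path>`. Its stroke #ff00ff means score at S529, F1786. After flipping Y the toolpath is (67.184,158.195) → (141.972,113.317) → (12.722,113.322).

Shape 3 is a rectangle drawn with `<polygon>`. Its stroke #008000 means engrave at S355, F3338. After flipping Y the toolpath is (74.879,93.565) → (156.171,93.565) → (156.171,85.046) → (74.879,85.046) → (74.879,93.565), returning to the start.

Shape 4 is a rectangle drawn with `<rect>`. Its stroke #ff00ff means score at S529, F1786. After flipping Y the toolpath is (79.120,177.646) → (102.945,177.646) → (102.945,91.647) → (79.120,91.647) → (79.120,177.646), returning to the start.

G21
G90
G00 X43.348 Y130.056
M3 S957
G1 X39.982 Y128.236 F1114
G1 X39.773 Y122.124
G1 X42.220 Y113.027
G1 X46.826 Y102.254
G1 X53.090 Y91.114
G1 X60.514 Y80.915
G1 X68.598 Y72.966
G1 X76.843 Y68.575
M5
G00 X67.184 Y158.195
M3 S529
G1 X141.972 Y113.317 F1786
G1 X12.722 Y113.322
M5
G00 X74.879 Y93.565
M3 S355
G1 X156.171 Y93.565 F3338
G1 X156.171 Y85.046
G1 X74.879 Y85.046
G1 X74.879 Y93.565
M5
G00 X79.120 Y177.646
M3 S529
G1 X102.945 Y177.646 F1786
G1 X102.945 Y91.647
G1 X79.120 Y91.647
G1 X79.120 Y177.646
M5
G00 X0.000 Y0.000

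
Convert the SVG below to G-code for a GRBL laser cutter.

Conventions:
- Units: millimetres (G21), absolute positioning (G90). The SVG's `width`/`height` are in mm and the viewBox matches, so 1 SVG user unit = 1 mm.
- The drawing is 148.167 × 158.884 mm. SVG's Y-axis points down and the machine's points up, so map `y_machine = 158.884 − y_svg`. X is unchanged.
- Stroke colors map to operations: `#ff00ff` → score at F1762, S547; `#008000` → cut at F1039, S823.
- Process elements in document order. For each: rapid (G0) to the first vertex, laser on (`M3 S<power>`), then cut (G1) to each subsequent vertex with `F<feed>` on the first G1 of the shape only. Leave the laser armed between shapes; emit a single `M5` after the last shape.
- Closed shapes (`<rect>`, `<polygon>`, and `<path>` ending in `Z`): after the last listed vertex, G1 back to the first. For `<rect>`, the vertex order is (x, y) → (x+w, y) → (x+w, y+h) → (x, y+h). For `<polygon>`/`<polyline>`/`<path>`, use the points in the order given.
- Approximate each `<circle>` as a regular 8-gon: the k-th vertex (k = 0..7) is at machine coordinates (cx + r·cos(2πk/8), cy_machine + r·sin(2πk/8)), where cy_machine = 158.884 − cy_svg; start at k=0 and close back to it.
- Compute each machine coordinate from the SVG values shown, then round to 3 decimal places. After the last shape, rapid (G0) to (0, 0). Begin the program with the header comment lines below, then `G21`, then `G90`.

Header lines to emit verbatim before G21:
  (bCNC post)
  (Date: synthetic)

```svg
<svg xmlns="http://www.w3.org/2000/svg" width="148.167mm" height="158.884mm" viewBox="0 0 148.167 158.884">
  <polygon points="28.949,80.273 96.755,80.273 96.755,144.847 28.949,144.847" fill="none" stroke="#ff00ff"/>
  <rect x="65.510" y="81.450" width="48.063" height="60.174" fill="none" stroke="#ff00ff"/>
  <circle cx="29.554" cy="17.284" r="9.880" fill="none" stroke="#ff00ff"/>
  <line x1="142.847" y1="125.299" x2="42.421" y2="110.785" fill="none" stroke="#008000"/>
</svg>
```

(bCNC post)
(Date: synthetic)
G21
G90
G0 X28.949 Y78.611
M3 S547
G1 X96.755 Y78.611 F1762
G1 X96.755 Y14.037
G1 X28.949 Y14.037
G1 X28.949 Y78.611
G0 X65.510 Y77.434
M3 S547
G1 X113.573 Y77.434 F1762
G1 X113.573 Y17.260
G1 X65.510 Y17.260
G1 X65.510 Y77.434
G0 X39.434 Y141.600
M3 S547
G1 X36.540 Y148.586 F1762
G1 X29.554 Y151.480
G1 X22.568 Y148.586
G1 X19.674 Y141.600
G1 X22.568 Y134.614
G1 X29.554 Y131.720
G1 X36.540 Y134.614
G1 X39.434 Y141.600
G0 X142.847 Y33.585
M3 S823
G1 X42.421 Y48.099 F1039
M5
G0 X0.000 Y0.000

viewBox `0 0 148.167 158.884` with mm width/height → 1 unit = 1 mm. Flip: y_m = 158.884 − y_svg.

**Shape 1** — `<polygon>` rectangle, stroke `#ff00ff` → score (S547, F1762). Machine vertices: (28.949,78.611) → (96.755,78.611) → (96.755,14.037) → (28.949,14.037) → (28.949,78.611). Closed: final G1 returns to the first vertex.

**Shape 2** — `<rect>` rectangle, stroke `#ff00ff` → score (S547, F1762). Machine vertices: (65.510,77.434) → (113.573,77.434) → (113.573,17.260) → (65.510,17.260) → (65.510,77.434). Closed: final G1 returns to the first vertex.

**Shape 3** — `<circle>` circle, stroke `#ff00ff` → score (S547, F1762). Machine vertices: (39.434,141.600) → (36.540,148.586) → (29.554,151.480) → (22.568,148.586) → (19.674,141.600) → (22.568,134.614) → (29.554,131.720) → (36.540,134.614) → (39.434,141.600). Closed: final G1 returns to the first vertex.

**Shape 4** — `<line>` line segment, stroke `#008000` → cut (S823, F1039). Machine vertices: (142.847,33.585) → (42.421,48.099). Open path.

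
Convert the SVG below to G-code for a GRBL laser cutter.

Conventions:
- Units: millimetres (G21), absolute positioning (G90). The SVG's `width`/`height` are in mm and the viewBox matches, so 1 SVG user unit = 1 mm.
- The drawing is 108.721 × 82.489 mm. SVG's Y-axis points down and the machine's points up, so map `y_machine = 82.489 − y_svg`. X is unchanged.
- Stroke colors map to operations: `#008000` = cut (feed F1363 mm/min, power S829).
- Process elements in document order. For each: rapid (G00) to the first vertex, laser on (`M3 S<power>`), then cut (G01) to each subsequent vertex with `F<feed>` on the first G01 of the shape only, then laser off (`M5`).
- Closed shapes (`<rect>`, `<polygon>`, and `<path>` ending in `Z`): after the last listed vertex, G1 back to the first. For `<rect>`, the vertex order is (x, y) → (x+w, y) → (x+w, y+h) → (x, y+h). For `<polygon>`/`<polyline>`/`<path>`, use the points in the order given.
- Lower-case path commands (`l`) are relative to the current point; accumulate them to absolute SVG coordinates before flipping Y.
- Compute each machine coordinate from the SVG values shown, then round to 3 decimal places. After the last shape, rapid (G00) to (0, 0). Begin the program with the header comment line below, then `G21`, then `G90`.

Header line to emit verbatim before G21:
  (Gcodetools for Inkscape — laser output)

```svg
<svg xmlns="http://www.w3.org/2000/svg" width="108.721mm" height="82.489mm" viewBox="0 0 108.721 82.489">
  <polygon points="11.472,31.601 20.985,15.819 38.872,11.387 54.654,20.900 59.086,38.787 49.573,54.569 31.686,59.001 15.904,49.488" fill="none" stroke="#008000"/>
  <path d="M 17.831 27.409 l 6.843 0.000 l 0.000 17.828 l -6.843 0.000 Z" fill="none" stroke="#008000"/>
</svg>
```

(Gcodetools for Inkscape — laser output)
G21
G90
G00 X11.472 Y50.888
M3 S829
G01 X20.985 Y66.670 F1363
G01 X38.872 Y71.102
G01 X54.654 Y61.589
G01 X59.086 Y43.702
G01 X49.573 Y27.920
G01 X31.686 Y23.488
G01 X15.904 Y33.001
G01 X11.472 Y50.888
M5
G00 X17.831 Y55.080
M3 S829
G01 X24.674 Y55.080 F1363
G01 X24.674 Y37.252
G01 X17.831 Y37.252
G01 X17.831 Y55.080
M5
G00 X0.000 Y0.000

viewBox `0 0 108.721 82.489` with mm width/height → 1 unit = 1 mm. Flip: y_m = 82.489 − y_svg.

**Shape 1** — `<polygon>` regular polygon, stroke `#008000` → cut (S829, F1363). Machine vertices: (11.472,50.888) → (20.985,66.670) → (38.872,71.102) → (54.654,61.589) → (59.086,43.702) → (49.573,27.920) → (31.686,23.488) → (15.904,33.001) → (11.472,50.888). Closed: final G1 returns to the first vertex.

**Shape 2** — `<path>` rectangle, stroke `#008000` → cut (S829, F1363). Machine vertices: (17.831,55.080) → (24.674,55.080) → (24.674,37.252) → (17.831,37.252) → (17.831,55.080). Closed: final G1 returns to the first vertex.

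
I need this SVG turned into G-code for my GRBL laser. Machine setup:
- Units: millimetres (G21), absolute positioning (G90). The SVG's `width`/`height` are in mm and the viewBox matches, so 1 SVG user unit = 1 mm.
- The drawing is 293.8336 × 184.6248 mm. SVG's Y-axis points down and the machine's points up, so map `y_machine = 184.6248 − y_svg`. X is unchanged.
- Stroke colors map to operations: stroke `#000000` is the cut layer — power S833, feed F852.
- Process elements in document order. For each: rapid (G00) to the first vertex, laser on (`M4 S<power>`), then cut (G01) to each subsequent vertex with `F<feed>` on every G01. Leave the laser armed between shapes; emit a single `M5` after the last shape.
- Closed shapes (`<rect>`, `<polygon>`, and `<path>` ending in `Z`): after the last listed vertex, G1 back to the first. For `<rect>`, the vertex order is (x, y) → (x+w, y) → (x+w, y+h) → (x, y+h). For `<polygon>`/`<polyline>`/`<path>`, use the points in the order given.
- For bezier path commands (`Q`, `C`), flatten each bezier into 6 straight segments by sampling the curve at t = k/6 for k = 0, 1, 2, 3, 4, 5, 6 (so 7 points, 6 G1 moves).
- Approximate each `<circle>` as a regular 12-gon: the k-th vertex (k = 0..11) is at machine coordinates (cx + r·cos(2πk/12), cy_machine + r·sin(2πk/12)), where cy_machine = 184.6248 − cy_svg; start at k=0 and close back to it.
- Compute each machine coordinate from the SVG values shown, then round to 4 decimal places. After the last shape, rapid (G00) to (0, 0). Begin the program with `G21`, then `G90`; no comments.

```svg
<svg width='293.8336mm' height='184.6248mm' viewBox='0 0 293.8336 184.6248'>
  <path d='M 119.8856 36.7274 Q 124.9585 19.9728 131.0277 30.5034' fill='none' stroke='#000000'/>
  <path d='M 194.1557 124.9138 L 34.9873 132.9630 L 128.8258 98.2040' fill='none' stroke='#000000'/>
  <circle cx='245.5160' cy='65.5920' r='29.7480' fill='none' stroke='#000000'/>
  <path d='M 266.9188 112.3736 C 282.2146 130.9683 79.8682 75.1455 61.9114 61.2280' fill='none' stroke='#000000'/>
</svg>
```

G21
G90
G00 X119.8856 Y147.8974
M4 S833
G01 X121.6042 Y152.7243 F852
G01 X123.3782 Y156.0354 F852
G01 X125.2076 Y157.8307 F852
G01 X127.0923 Y158.1101 F852
G01 X129.0323 Y156.8737 F852
G01 X131.0277 Y154.1214 F852
G00 X194.1557 Y59.7110
M4 S833
G01 X34.9873 Y51.6618 F852
G01 X128.8258 Y86.4208 F852
G00 X275.2640 Y119.0328
M4 S833
G01 X271.2785 Y133.9068 F852
G01 X260.3900 Y144.7953 F852
G01 X245.5160 Y148.7808 F852
G01 X230.6420 Y144.7953 F852
G01 X219.7535 Y133.9068 F852
G01 X215.7680 Y119.0328 F852
G01 X219.7535 Y104.1588 F852
G01 X230.6420 Y93.2703 F852
G01 X245.5160 Y89.2848 F852
G01 X260.3900 Y93.2703 F852
G01 X271.2785 Y104.1588 F852
G01 X275.2640 Y119.0328 F852
G00 X266.9188 Y72.2512
M4 S833
G01 X258.2911 Y68.6168 F852
G01 X224.5573 Y74.1541 F852
G01 X176.8848 Y85.6319 F852
G01 X126.4413 Y99.8191 F852
G01 X84.3943 Y113.4845 F852
G01 X61.9114 Y123.3968 F852
M5
G00 X0.0000 Y0.0000

Since the viewBox matches the mm dimensions, user units are millimetres directly. The only transform is the Y-flip y_m = 184.6248 − y_svg.

Shape 1 is a quadratic bezier drawn with `<path>`. Its stroke #000000 means cut at S833, F852. After flipping Y the toolpath is (119.8856,147.8974) → (121.6042,152.7243) → (123.3782,156.0354) → (125.2076,157.8307) → (127.0923,158.1101) → (129.0323,156.8737) → (131.0277,154.1214).

Shape 2 is a open polyline drawn with `<path>`. Its stroke #000000 means cut at S833, F852. After flipping Y the toolpath is (194.1557,59.7110) → (34.9873,51.6618) → (128.8258,86.4208).

Shape 3 is a circle drawn with `<circle>`. Its stroke #000000 means cut at S833, F852. After flipping Y the toolpath is (275.2640,119.0328) → (271.2785,133.9068) → (260.3900,144.7953) → (245.5160,148.7808) → (230.6420,144.7953) → (219.7535,133.9068) → (215.7680,119.0328) → (219.7535,104.1588) → (230.6420,93.2703) → (245.5160,89.2848) → (260.3900,93.2703) → (271.2785,104.1588) → (275.2640,119.0328), returning to the start.

Shape 4 is a cubic bezier drawn with `<path>`. Its stroke #000000 means cut at S833, F852. After flipping Y the toolpath is (266.9188,72.2512) → (258.2911,68.6168) → (224.5573,74.1541) → (176.8848,85.6319) → (126.4413,99.8191) → (84.3943,113.4845) → (61.9114,123.3968).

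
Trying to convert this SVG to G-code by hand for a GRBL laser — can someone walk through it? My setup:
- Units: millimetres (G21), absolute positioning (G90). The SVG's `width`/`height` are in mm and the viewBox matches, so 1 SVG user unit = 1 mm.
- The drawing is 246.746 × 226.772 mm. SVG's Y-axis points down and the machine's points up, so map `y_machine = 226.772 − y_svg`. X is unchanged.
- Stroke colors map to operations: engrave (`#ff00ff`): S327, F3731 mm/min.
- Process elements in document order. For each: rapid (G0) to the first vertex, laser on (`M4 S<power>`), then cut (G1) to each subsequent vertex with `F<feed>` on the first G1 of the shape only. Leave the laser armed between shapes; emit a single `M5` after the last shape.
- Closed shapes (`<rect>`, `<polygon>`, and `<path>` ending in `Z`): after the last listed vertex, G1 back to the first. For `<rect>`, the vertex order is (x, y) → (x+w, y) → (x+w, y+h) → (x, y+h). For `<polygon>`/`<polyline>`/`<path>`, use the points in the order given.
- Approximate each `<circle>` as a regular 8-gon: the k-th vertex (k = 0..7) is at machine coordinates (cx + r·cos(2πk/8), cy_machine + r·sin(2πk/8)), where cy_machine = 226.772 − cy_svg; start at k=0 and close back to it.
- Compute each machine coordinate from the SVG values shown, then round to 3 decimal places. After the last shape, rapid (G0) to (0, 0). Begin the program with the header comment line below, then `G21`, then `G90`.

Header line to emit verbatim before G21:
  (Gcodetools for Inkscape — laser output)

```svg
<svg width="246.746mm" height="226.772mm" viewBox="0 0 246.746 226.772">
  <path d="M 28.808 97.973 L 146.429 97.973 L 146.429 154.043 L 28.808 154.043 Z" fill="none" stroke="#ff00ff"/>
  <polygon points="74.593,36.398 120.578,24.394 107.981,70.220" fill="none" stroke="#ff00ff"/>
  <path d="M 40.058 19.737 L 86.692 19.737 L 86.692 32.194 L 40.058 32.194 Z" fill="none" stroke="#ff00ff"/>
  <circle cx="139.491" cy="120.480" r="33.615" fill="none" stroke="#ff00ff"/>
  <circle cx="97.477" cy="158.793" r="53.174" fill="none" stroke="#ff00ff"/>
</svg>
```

Since the viewBox matches the mm dimensions, user units are millimetres directly. The only transform is the Y-flip y_m = 226.772 − y_svg.

Shape 1 is a rectangle drawn with `<path>`. Its stroke #ff00ff means engrave at S327, F3731. After flipping Y the toolpath is (28.808,128.799) → (146.429,128.799) → (146.429,72.729) → (28.808,72.729) → (28.808,128.799), returning to the start.

Shape 2 is a regular polygon drawn with `<polygon>`. Its stroke #ff00ff means engrave at S327, F3731. After flipping Y the toolpath is (74.593,190.374) → (120.578,202.378) → (107.981,156.552) → (74.593,190.374), returning to the start.

Shape 3 is a rectangle drawn with `<path>`. Its stroke #ff00ff means engrave at S327, F3731. After flipping Y the toolpath is (40.058,207.035) → (86.692,207.035) → (86.692,194.578) → (40.058,194.578) → (40.058,207.035), returning to the start.

Shape 4 is a circle drawn with `<circle>`. Its stroke #ff00ff means engrave at S327, F3731. After flipping Y the toolpath is (173.106,106.292) → (163.260,130.061) → (139.491,139.907) → (115.722,130.061) → (105.876,106.292) → (115.722,82.523) → (139.491,72.677) → (163.260,82.523) → (173.106,106.292), returning to the start.

Shape 5 is a circle drawn with `<circle>`. Its stroke #ff00ff means engrave at S327, F3731. After flipping Y the toolpath is (150.651,67.979) → (135.077,105.579) → (97.477,121.153) → (59.877,105.579) → (44.303,67.979) → (59.877,30.379) → (97.477,14.805) → (135.077,30.379) → (150.651,67.979), returning to the start.

(Gcodetools for Inkscape — laser output)
G21
G90
G0 X28.808 Y128.799
M4 S327
G1 X146.429 Y128.799 F3731
G1 X146.429 Y72.729
G1 X28.808 Y72.729
G1 X28.808 Y128.799
G0 X74.593 Y190.374
M4 S327
G1 X120.578 Y202.378 F3731
G1 X107.981 Y156.552
G1 X74.593 Y190.374
G0 X40.058 Y207.035
M4 S327
G1 X86.692 Y207.035 F3731
G1 X86.692 Y194.578
G1 X40.058 Y194.578
G1 X40.058 Y207.035
G0 X173.106 Y106.292
M4 S327
G1 X163.260 Y130.061 F3731
G1 X139.491 Y139.907
G1 X115.722 Y130.061
G1 X105.876 Y106.292
G1 X115.722 Y82.523
G1 X139.491 Y72.677
G1 X163.260 Y82.523
G1 X173.106 Y106.292
G0 X150.651 Y67.979
M4 S327
G1 X135.077 Y105.579 F3731
G1 X97.477 Y121.153
G1 X59.877 Y105.579
G1 X44.303 Y67.979
G1 X59.877 Y30.379
G1 X97.477 Y14.805
G1 X135.077 Y30.379
G1 X150.651 Y67.979
M5
G0 X0.000 Y0.000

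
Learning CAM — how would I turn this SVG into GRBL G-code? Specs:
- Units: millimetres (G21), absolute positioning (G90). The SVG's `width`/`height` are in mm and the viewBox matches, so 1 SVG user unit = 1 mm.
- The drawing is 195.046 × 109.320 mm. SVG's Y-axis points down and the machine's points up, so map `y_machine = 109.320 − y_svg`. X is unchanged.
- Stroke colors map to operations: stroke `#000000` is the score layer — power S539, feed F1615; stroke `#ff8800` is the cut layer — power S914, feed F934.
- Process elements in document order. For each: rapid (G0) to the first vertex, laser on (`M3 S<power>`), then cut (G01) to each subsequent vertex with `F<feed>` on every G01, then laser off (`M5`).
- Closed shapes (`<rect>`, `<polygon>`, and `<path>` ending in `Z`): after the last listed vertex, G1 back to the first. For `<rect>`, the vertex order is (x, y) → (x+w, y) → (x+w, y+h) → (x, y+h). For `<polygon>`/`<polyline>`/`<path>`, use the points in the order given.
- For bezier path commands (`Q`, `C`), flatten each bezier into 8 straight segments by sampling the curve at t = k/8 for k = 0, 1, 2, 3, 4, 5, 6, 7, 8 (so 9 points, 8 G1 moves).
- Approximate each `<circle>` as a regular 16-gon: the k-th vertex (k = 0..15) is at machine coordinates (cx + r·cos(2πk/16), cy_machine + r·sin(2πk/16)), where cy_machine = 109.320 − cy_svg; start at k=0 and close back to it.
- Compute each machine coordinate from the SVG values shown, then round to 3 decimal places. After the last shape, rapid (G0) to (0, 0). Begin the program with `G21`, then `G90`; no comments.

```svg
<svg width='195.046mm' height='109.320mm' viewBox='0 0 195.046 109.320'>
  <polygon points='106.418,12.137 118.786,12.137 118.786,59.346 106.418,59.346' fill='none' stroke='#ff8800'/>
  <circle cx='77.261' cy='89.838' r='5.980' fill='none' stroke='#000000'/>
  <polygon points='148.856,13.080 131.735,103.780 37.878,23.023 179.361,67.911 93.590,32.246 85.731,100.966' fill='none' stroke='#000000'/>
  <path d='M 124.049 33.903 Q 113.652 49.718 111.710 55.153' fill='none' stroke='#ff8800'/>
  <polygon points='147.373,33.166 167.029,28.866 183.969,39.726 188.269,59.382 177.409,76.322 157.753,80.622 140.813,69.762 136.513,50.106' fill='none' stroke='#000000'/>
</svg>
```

G21
G90
G0 X106.418 Y97.183
M3 S914
G01 X118.786 Y97.183 F934
G01 X118.786 Y49.974 F934
G01 X106.418 Y49.974 F934
G01 X106.418 Y97.183 F934
M5
G0 X83.241 Y19.482
M3 S539
G01 X82.786 Y21.770 F1615
G01 X81.489 Y23.710 F1615
G01 X79.549 Y25.007 F1615
G01 X77.261 Y25.462 F1615
G01 X74.973 Y25.007 F1615
G01 X73.033 Y23.710 F1615
G01 X71.736 Y21.770 F1615
G01 X71.281 Y19.482 F1615
G01 X71.736 Y17.194 F1615
G01 X73.033 Y15.254 F1615
G01 X74.973 Y13.957 F1615
G01 X77.261 Y13.502 F1615
G01 X79.549 Y13.957 F1615
G01 X81.489 Y15.254 F1615
G01 X82.786 Y17.194 F1615
G01 X83.241 Y19.482 F1615
M5
G0 X148.856 Y96.240
M3 S539
G01 X131.735 Y5.540 F1615
G01 X37.878 Y86.297 F1615
G01 X179.361 Y41.409 F1615
G01 X93.590 Y77.074 F1615
G01 X85.731 Y8.354 F1615
G01 X148.856 Y96.240 F1615
M5
G0 X124.049 Y75.417
M3 S914
G01 X121.582 Y71.625 F934
G01 X119.379 Y68.158 F934
G01 X117.440 Y65.015 F934
G01 X115.766 Y62.197 F934
G01 X114.355 Y59.703 F934
G01 X113.209 Y57.533 F934
G01 X112.328 Y55.688 F934
G01 X111.710 Y54.167 F934
M5
G0 X147.373 Y76.154
M3 S539
G01 X167.029 Y80.454 F1615
G01 X183.969 Y69.594 F1615
G01 X188.269 Y49.938 F1615
G01 X177.409 Y32.998 F1615
G01 X157.753 Y28.698 F1615
G01 X140.813 Y39.558 F1615
G01 X136.513 Y59.214 F1615
G01 X147.373 Y76.154 F1615
M5
G0 X0.000 Y0.000

viewBox `0 0 195.046 109.320` with mm width/height → 1 unit = 1 mm. Flip: y_m = 109.320 − y_svg.

**Shape 1** — `<polygon>` rectangle, stroke `#ff8800` → cut (S914, F934). Machine vertices: (106.418,97.183) → (118.786,97.183) → (118.786,49.974) → (106.418,49.974) → (106.418,97.183). Closed: final G1 returns to the first vertex.

**Shape 2** — `<circle>` circle, stroke `#000000` → score (S539, F1615). Machine vertices: (83.241,19.482) → (82.786,21.770) → (81.489,23.710) → (79.549,25.007) → (77.261,25.462) → (74.973,25.007) → (73.033,23.710) → (71.736,21.770) → (71.281,19.482) → (71.736,17.194) → (73.033,15.254) → (74.973,13.957) → (77.261,13.502) → (79.549,13.957) → (81.489,15.254) → (82.786,17.194) → (83.241,19.482). Closed: final G1 returns to the first vertex.

**Shape 3** — `<polygon>` closed polygon, stroke `#000000` → score (S539, F1615). Machine vertices: (148.856,96.240) → (131.735,5.540) → (37.878,86.297) → (179.361,41.409) → (93.590,77.074) → (85.731,8.354) → (148.856,96.240). Closed: final G1 returns to the first vertex.

**Shape 4** — `<path>` quadratic bezier, stroke `#ff8800` → cut (S914, F934). Control points (SVG): P0=(124.049,33.903), P1=(113.652,49.718), P2=(111.710,55.153); sampled at t=k/8. Machine vertices: (124.049,75.417) → (121.582,71.625) → (119.379,68.158) → (117.440,65.015) → (115.766,62.197) → (114.355,59.703) → (113.209,57.533) → (112.328,55.688) → (111.710,54.167). Open path.

**Shape 5** — `<polygon>` regular polygon, stroke `#000000` → score (S539, F1615). Machine vertices: (147.373,76.154) → (167.029,80.454) → (183.969,69.594) → (188.269,49.938) → (177.409,32.998) → (157.753,28.698) → (140.813,39.558) → (136.513,59.214) → (147.373,76.154). Closed: final G1 returns to the first vertex.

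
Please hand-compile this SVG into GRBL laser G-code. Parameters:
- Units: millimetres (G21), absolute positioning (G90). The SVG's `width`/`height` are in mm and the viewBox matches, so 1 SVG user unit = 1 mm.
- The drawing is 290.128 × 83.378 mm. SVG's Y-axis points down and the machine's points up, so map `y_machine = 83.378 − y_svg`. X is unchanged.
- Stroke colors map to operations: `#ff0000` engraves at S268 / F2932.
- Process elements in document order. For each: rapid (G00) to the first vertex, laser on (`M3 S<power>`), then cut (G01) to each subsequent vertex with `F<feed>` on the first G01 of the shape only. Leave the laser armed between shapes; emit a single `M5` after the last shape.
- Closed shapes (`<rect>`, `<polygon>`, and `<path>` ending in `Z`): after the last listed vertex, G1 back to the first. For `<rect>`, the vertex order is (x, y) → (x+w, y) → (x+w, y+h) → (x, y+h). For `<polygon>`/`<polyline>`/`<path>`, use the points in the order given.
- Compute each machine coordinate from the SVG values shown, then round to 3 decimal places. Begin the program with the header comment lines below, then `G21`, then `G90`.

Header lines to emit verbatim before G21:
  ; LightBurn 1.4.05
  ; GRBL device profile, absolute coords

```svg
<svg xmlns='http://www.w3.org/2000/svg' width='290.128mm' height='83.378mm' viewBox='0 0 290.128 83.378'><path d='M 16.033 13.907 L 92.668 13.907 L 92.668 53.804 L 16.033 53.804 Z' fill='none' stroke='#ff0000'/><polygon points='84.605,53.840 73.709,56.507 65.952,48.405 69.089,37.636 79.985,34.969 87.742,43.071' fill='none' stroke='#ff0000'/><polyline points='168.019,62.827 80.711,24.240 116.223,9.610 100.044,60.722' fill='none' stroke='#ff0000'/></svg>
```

Since the viewBox matches the mm dimensions, user units are millimetres directly. The only transform is the Y-flip y_m = 83.378 − y_svg.

Shape 1 is a rectangle drawn with `<path>`. Its stroke #ff0000 means engrave at S268, F2932. After flipping Y the toolpath is (16.033,69.471) → (92.668,69.471) → (92.668,29.574) → (16.033,29.574) → (16.033,69.471), returning to the start.

Shape 2 is a regular polygon drawn with `<polygon>`. Its stroke #ff0000 means engrave at S268, F2932. After flipping Y the toolpath is (84.605,29.538) → (73.709,26.871) → (65.952,34.973) → (69.089,45.742) → (79.985,48.409) → (87.742,40.307) → (84.605,29.538), returning to the start.

Shape 3 is a open polyline drawn with `<polyline>`. Its stroke #ff0000 means engrave at S268, F2932. After flipping Y the toolpath is (168.019,20.551) → (80.711,59.138) → (116.223,73.768) → (100.044,22.656).

; LightBurn 1.4.05
; GRBL device profile, absolute coords
G21
G90
G00 X16.033 Y69.471
M3 S268
G01 X92.668 Y69.471 F2932
G01 X92.668 Y29.574
G01 X16.033 Y29.574
G01 X16.033 Y69.471
G00 X84.605 Y29.538
M3 S268
G01 X73.709 Y26.871 F2932
G01 X65.952 Y34.973
G01 X69.089 Y45.742
G01 X79.985 Y48.409
G01 X87.742 Y40.307
G01 X84.605 Y29.538
G00 X168.019 Y20.551
M3 S268
G01 X80.711 Y59.138 F2932
G01 X116.223 Y73.768
G01 X100.044 Y22.656
M5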